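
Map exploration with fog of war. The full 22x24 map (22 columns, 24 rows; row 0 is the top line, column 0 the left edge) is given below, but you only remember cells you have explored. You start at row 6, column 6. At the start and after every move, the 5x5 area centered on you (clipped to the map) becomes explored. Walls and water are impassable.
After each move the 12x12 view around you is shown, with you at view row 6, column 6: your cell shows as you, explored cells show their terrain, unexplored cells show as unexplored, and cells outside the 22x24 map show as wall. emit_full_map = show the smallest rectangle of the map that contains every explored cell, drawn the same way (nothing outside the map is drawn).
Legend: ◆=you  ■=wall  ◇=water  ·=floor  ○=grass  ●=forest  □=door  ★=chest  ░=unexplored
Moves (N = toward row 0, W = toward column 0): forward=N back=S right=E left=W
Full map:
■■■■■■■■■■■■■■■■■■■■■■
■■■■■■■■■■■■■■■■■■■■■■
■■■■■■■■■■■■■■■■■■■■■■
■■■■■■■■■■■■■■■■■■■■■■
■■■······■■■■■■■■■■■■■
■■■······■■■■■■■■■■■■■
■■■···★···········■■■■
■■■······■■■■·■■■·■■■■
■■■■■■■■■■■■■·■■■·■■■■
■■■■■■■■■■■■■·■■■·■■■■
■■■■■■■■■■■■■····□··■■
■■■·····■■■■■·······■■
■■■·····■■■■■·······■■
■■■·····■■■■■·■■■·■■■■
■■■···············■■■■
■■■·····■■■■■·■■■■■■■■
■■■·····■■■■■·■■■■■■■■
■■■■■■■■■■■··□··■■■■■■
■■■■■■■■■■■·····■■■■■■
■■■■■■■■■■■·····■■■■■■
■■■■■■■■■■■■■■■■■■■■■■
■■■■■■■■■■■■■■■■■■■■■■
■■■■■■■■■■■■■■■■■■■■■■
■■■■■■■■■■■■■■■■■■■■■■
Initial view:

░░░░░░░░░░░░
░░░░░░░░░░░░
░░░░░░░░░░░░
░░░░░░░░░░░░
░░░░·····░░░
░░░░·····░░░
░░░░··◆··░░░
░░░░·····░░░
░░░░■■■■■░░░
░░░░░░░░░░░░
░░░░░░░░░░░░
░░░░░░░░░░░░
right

░░░░░░░░░░░░
░░░░░░░░░░░░
░░░░░░░░░░░░
░░░░░░░░░░░░
░░░·····■░░░
░░░·····■░░░
░░░··★◆··░░░
░░░·····■░░░
░░░■■■■■■░░░
░░░░░░░░░░░░
░░░░░░░░░░░░
░░░░░░░░░░░░

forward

■■■■■■■■■■■■
░░░░░░░░░░░░
░░░░░░░░░░░░
░░░░░░░░░░░░
░░░░■■■■■░░░
░░░·····■░░░
░░░···◆·■░░░
░░░··★···░░░
░░░·····■░░░
░░░■■■■■■░░░
░░░░░░░░░░░░
░░░░░░░░░░░░

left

■■■■■■■■■■■■
░░░░░░░░░░░░
░░░░░░░░░░░░
░░░░░░░░░░░░
░░░░■■■■■■░░
░░░░·····■░░
░░░░··◆··■░░
░░░░··★···░░
░░░░·····■░░
░░░░■■■■■■░░
░░░░░░░░░░░░
░░░░░░░░░░░░

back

░░░░░░░░░░░░
░░░░░░░░░░░░
░░░░░░░░░░░░
░░░░■■■■■■░░
░░░░·····■░░
░░░░·····■░░
░░░░··◆···░░
░░░░·····■░░
░░░░■■■■■■░░
░░░░░░░░░░░░
░░░░░░░░░░░░
░░░░░░░░░░░░

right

░░░░░░░░░░░░
░░░░░░░░░░░░
░░░░░░░░░░░░
░░░■■■■■■░░░
░░░·····■░░░
░░░·····■░░░
░░░··★◆··░░░
░░░·····■░░░
░░░■■■■■■░░░
░░░░░░░░░░░░
░░░░░░░░░░░░
░░░░░░░░░░░░

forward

■■■■■■■■■■■■
░░░░░░░░░░░░
░░░░░░░░░░░░
░░░░░░░░░░░░
░░░■■■■■■░░░
░░░·····■░░░
░░░···◆·■░░░
░░░··★···░░░
░░░·····■░░░
░░░■■■■■■░░░
░░░░░░░░░░░░
░░░░░░░░░░░░

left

■■■■■■■■■■■■
░░░░░░░░░░░░
░░░░░░░░░░░░
░░░░░░░░░░░░
░░░░■■■■■■░░
░░░░·····■░░
░░░░··◆··■░░
░░░░··★···░░
░░░░·····■░░
░░░░■■■■■■░░
░░░░░░░░░░░░
░░░░░░░░░░░░

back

░░░░░░░░░░░░
░░░░░░░░░░░░
░░░░░░░░░░░░
░░░░■■■■■■░░
░░░░·····■░░
░░░░·····■░░
░░░░··◆···░░
░░░░·····■░░
░░░░■■■■■■░░
░░░░░░░░░░░░
░░░░░░░░░░░░
░░░░░░░░░░░░

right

░░░░░░░░░░░░
░░░░░░░░░░░░
░░░░░░░░░░░░
░░░■■■■■■░░░
░░░·····■░░░
░░░·····■░░░
░░░··★◆··░░░
░░░·····■░░░
░░░■■■■■■░░░
░░░░░░░░░░░░
░░░░░░░░░░░░
░░░░░░░░░░░░

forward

■■■■■■■■■■■■
░░░░░░░░░░░░
░░░░░░░░░░░░
░░░░░░░░░░░░
░░░■■■■■■░░░
░░░·····■░░░
░░░···◆·■░░░
░░░··★···░░░
░░░·····■░░░
░░░■■■■■■░░░
░░░░░░░░░░░░
░░░░░░░░░░░░

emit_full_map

■■■■■■
·····■
···◆·■
··★···
·····■
■■■■■■

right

■■■■■■■■■■■■
░░░░░░░░░░░░
░░░░░░░░░░░░
░░░░░░░░░░░░
░░■■■■■■■░░░
░░·····■■░░░
░░····◆■■░░░
░░··★····░░░
░░·····■■░░░
░░■■■■■■░░░░
░░░░░░░░░░░░
░░░░░░░░░░░░

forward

■■■■■■■■■■■■
■■■■■■■■■■■■
░░░░░░░░░░░░
░░░░░░░░░░░░
░░░░■■■■■░░░
░░■■■■■■■░░░
░░····◆■■░░░
░░·····■■░░░
░░··★····░░░
░░·····■■░░░
░░■■■■■■░░░░
░░░░░░░░░░░░

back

■■■■■■■■■■■■
░░░░░░░░░░░░
░░░░░░░░░░░░
░░░░■■■■■░░░
░░■■■■■■■░░░
░░·····■■░░░
░░····◆■■░░░
░░··★····░░░
░░·····■■░░░
░░■■■■■■░░░░
░░░░░░░░░░░░
░░░░░░░░░░░░

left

■■■■■■■■■■■■
░░░░░░░░░░░░
░░░░░░░░░░░░
░░░░░■■■■■░░
░░░■■■■■■■░░
░░░·····■■░░
░░░···◆·■■░░
░░░··★····░░
░░░·····■■░░
░░░■■■■■■░░░
░░░░░░░░░░░░
░░░░░░░░░░░░

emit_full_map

░░■■■■■
■■■■■■■
·····■■
···◆·■■
··★····
·····■■
■■■■■■░

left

■■■■■■■■■■■■
░░░░░░░░░░░░
░░░░░░░░░░░░
░░░░░░■■■■■░
░░░░■■■■■■■░
░░░░·····■■░
░░░░··◆··■■░
░░░░··★····░
░░░░·····■■░
░░░░■■■■■■░░
░░░░░░░░░░░░
░░░░░░░░░░░░

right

■■■■■■■■■■■■
░░░░░░░░░░░░
░░░░░░░░░░░░
░░░░░■■■■■░░
░░░■■■■■■■░░
░░░·····■■░░
░░░···◆·■■░░
░░░··★····░░
░░░·····■■░░
░░░■■■■■■░░░
░░░░░░░░░░░░
░░░░░░░░░░░░

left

■■■■■■■■■■■■
░░░░░░░░░░░░
░░░░░░░░░░░░
░░░░░░■■■■■░
░░░░■■■■■■■░
░░░░·····■■░
░░░░··◆··■■░
░░░░··★····░
░░░░·····■■░
░░░░■■■■■■░░
░░░░░░░░░░░░
░░░░░░░░░░░░

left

■■■■■■■■■■■■
■░░░░░░░░░░░
■░░░░░░░░░░░
■░░░░░░■■■■■
■░░░■■■■■■■■
■░░░······■■
■░░░··◆···■■
■░░░···★····
■░░░······■■
■░░░░■■■■■■░
■░░░░░░░░░░░
■░░░░░░░░░░░

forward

■■■■■■■■■■■■
■■■■■■■■■■■■
■░░░░░░░░░░░
■░░░░░░░░░░░
■░░░■■■■■■■■
■░░░■■■■■■■■
■░░░··◆···■■
■░░░······■■
■░░░···★····
■░░░······■■
■░░░░■■■■■■░
■░░░░░░░░░░░

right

■■■■■■■■■■■■
■■■■■■■■■■■■
░░░░░░░░░░░░
░░░░░░░░░░░░
░░░■■■■■■■■░
░░░■■■■■■■■░
░░░···◆··■■░
░░░······■■░
░░░···★····░
░░░······■■░
░░░░■■■■■■░░
░░░░░░░░░░░░

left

■■■■■■■■■■■■
■■■■■■■■■■■■
■░░░░░░░░░░░
■░░░░░░░░░░░
■░░░■■■■■■■■
■░░░■■■■■■■■
■░░░··◆···■■
■░░░······■■
■░░░···★····
■░░░······■■
■░░░░■■■■■■░
■░░░░░░░░░░░

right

■■■■■■■■■■■■
■■■■■■■■■■■■
░░░░░░░░░░░░
░░░░░░░░░░░░
░░░■■■■■■■■░
░░░■■■■■■■■░
░░░···◆··■■░
░░░······■■░
░░░···★····░
░░░······■■░
░░░░■■■■■■░░
░░░░░░░░░░░░

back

■■■■■■■■■■■■
░░░░░░░░░░░░
░░░░░░░░░░░░
░░░■■■■■■■■░
░░░■■■■■■■■░
░░░······■■░
░░░···◆··■■░
░░░···★····░
░░░······■■░
░░░░■■■■■■░░
░░░░░░░░░░░░
░░░░░░░░░░░░

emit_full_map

■■■■■■■■
■■■■■■■■
······■■
···◆··■■
···★····
······■■
░■■■■■■░


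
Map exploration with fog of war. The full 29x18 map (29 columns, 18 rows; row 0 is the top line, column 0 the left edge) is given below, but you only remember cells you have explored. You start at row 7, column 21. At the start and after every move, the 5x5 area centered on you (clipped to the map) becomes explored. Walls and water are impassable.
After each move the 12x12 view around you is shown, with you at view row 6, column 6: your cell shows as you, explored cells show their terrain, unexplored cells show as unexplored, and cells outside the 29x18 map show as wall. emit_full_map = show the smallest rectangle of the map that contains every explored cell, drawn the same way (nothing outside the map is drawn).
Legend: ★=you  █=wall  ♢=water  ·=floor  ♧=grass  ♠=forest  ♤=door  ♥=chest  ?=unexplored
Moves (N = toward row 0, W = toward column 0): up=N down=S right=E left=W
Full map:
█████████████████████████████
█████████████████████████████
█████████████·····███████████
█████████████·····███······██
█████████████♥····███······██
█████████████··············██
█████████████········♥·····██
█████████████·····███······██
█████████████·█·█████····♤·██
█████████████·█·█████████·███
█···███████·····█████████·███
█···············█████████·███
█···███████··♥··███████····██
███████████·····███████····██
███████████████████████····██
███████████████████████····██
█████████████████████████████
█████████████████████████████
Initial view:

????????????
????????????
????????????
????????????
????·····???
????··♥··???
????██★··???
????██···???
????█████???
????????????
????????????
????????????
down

????????????
????????????
????????????
????·····???
????··♥··???
????██···???
????██★··???
????█████???
????█████???
????????????
????????????
????????????

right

????????????
????????????
????????????
???·····????
???··♥···???
???██····???
???██·★··???
???██████???
???██████???
????????????
????????????
????????????

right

????????????
????????????
????????????
??·····?????
??··♥····???
??██·····???
??██··★·♤???
??██████·???
??██████·???
????????????
????????????
????????????

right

???????????█
???????????█
???????????█
?·····?????█
?··♥·····??█
?██······??█
?██···★♤·??█
?██████·█??█
?██████·█??█
???????????█
???????????█
???????????█

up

???????????█
???????????█
???????????█
???????????█
?········??█
?··♥·····??█
?██···★··??█
?██····♤·??█
?██████·█??█
?██████·█??█
???????????█
???????????█

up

???????????█
???????????█
???????????█
???????????█
????·····??█
?········??█
?··♥··★··??█
?██······??█
?██····♤·??█
?██████·█??█
?██████·█??█
???????????█

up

████████████
???????????█
???????????█
???????????█
????·····??█
????·····??█
?·····★··??█
?··♥·····??█
?██······??█
?██····♤·??█
?██████·█??█
?██████·█??█

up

████████████
████████████
???????????█
???????????█
????█████??█
????·····??█
????··★··??█
?········??█
?··♥·····??█
?██······??█
?██····♤·??█
?██████·█??█

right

████████████
████████████
??????????██
??????????██
???██████?██
???·····█?██
???···★·█?██
········█?██
··♥·····█?██
██······??██
██····♤·??██
██████·█??██

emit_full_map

???██████
???·····█
???···★·█
········█
··♥·····█
██······?
██····♤·?
██████·█?
██████·█?

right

████████████
████████████
?????????███
?????????███
??██████████
??·····█████
??····★█████
·······█████
·♥·····█████
█······??███
█····♤·??███
█████·█??███

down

████████████
?????????███
?????????███
??██████████
??·····█████
??·····█████
······★█████
·♥·····█████
█······█████
█····♤·??███
█████·█??███
█████·█??███

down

?????????███
?????????███
??██████████
??·····█████
??·····█████
·······█████
·♥····★█████
█······█████
█····♤·█████
█████·█??███
█████·█??███
?????????███

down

?????????███
??██████████
??·····█████
??·····█████
·······█████
·♥·····█████
█·····★█████
█····♤·█████
█████·██████
█████·█??███
?????????███
?????????███

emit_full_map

???███████
???·····██
???·····██
········██
··♥·····██
██·····★██
██····♤·██
██████·███
██████·█??

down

??██████████
??·····█████
??·····█████
·······█████
·♥·····█████
█······█████
█····♤★█████
█████·██████
█████·██████
?????????███
?????????███
?????????███

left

???█████████
???·····████
???·····████
········████
··♥·····████
██······████
██····★·████
██████·█████
██████·█████
??????????██
??????????██
??????????██

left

????████████
????·····███
????·····███
?········███
?··♥·····███
?██······███
?██···★♤·███
?██████·████
?██████·████
???????????█
???????????█
???????????█

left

?????███████
?????·····██
?????·····██
??········██
??··♥·····██
??██······██
??██··★·♤·██
??██████·███
??██████·███
????????????
????????????
????????????

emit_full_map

???███████
???·····██
???·····██
········██
··♥·····██
██······██
██··★·♤·██
██████·███
██████·███

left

??????██████
??????·····█
??????·····█
???········█
???··♥·····█
???██······█
???██·★··♤·█
???██████·██
???██████·██
????????????
????????????
????????????

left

???????█████
???????·····
???????·····
????········
????··♥·····
????██······
????██★···♤·
????██████·█
????██████·█
????????????
????????????
????????????

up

????????????
???????█████
???????·····
???????·····
????········
????··♥·····
????██★·····
????██····♤·
????██████·█
????██████·█
????????????
????????????

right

????????????
??????██████
??????·····█
??????·····█
???········█
???··♥·····█
???██·★····█
???██····♤·█
???██████·██
???██████·██
????????????
????????????

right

????????????
?????███████
?????·····██
?????·····██
??········██
??··♥·····██
??██··★···██
??██····♤·██
??██████·███
??██████·███
????????????
????????????

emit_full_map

???███████
???·····██
???·····██
········██
··♥·····██
██··★···██
██····♤·██
██████·███
██████·███


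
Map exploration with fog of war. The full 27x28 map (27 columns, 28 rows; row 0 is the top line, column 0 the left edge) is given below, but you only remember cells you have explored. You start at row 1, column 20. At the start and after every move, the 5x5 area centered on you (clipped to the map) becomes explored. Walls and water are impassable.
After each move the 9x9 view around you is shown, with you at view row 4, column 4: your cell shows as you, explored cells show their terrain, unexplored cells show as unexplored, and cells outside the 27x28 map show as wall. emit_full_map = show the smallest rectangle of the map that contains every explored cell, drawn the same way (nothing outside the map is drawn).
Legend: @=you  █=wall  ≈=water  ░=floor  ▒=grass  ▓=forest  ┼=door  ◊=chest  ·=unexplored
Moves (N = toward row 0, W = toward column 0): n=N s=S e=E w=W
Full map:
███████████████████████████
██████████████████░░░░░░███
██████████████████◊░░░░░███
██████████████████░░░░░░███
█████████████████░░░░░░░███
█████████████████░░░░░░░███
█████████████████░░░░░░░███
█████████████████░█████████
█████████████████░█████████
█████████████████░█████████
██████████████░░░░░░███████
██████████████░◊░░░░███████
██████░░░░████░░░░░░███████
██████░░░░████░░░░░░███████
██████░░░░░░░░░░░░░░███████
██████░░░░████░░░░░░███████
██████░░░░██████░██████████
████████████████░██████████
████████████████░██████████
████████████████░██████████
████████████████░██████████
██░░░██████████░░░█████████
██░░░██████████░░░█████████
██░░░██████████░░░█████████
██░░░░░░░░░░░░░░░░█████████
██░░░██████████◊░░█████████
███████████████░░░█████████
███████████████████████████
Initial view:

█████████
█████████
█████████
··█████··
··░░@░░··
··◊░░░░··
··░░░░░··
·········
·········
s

█████████
█████████
··█████··
··░░░░░··
··◊░@░░··
··░░░░░··
··░░░░░··
·········
·········

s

█████████
··█████··
··░░░░░··
··◊░░░░··
··░░@░░··
··░░░░░··
··░░░░░··
·········
·········

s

··█████··
··░░░░░··
··◊░░░░··
··░░░░░··
··░░@░░··
··░░░░░··
··░░░░░··
·········
·········

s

··░░░░░··
··◊░░░░··
··░░░░░··
··░░░░░··
··░░@░░··
··░░░░░··
··█████··
·········
·········

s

··◊░░░░··
··░░░░░··
··░░░░░··
··░░░░░··
··░░@░░··
··█████··
··█████··
·········
·········

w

···◊░░░░·
···░░░░░·
··░░░░░░·
··░░░░░░·
··░░@░░░·
··░█████·
··░█████·
·········
·········

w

····◊░░░░
····░░░░░
··█░░░░░░
··█░░░░░░
··█░@░░░░
··█░█████
··█░█████
·········
·········

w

·····◊░░░
·····░░░░
··██░░░░░
··██░░░░░
··██@░░░░
··██░████
··██░████
·········
·········

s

·····░░░░
··██░░░░░
··██░░░░░
··██░░░░░
··██@████
··██░████
··██░██··
·········
·········

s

··██░░░░░
··██░░░░░
··██░░░░░
··██░████
··██@████
··██░██··
··░░░░░··
·········
·········

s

··██░░░░░
··██░░░░░
··██░████
··██░████
··██@██··
··░░░░░··
··◊░░░░··
·········
·········

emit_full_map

···█████
···░░░░░
···◊░░░░
···░░░░░
██░░░░░░
██░░░░░░
██░░░░░░
██░█████
██░█████
██@██···
░░░░░···
◊░░░░···

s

··██░░░░░
··██░████
··██░████
··██░██··
··░░@░░··
··◊░░░░··
··░░░░░··
·········
·········

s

··██░████
··██░████
··██░██··
··░░░░░··
··◊░@░░··
··░░░░░··
··░░░░░··
·········
·········

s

··██░████
··██░██··
··░░░░░··
··◊░░░░··
··░░@░░··
··░░░░░··
··░░░░░··
·········
·········

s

··██░██··
··░░░░░··
··◊░░░░··
··░░░░░··
··░░@░░··
··░░░░░··
··░░░░░··
·········
·········

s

··░░░░░··
··◊░░░░··
··░░░░░··
··░░░░░··
··░░@░░··
··░░░░░··
··█░███··
·········
·········

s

··◊░░░░··
··░░░░░··
··░░░░░··
··░░░░░··
··░░@░░··
··█░███··
··█░███··
·········
·········

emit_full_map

···█████
···░░░░░
···◊░░░░
···░░░░░
██░░░░░░
██░░░░░░
██░░░░░░
██░█████
██░█████
██░██···
░░░░░···
◊░░░░···
░░░░░···
░░░░░···
░░░░░···
░░@░░···
█░███···
█░███···

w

···◊░░░░·
···░░░░░·
··░░░░░░·
··░░░░░░·
··░░@░░░·
··██░███·
··██░███·
·········
·········

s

···░░░░░·
··░░░░░░·
··░░░░░░·
··░░░░░░·
··██@███·
··██░███·
··██░██··
·········
·········

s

··░░░░░░·
··░░░░░░·
··░░░░░░·
··██░███·
··██@███·
··██░██··
··██░██··
·········
·········

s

··░░░░░░·
··░░░░░░·
··██░███·
··██░███·
··██@██··
··██░██··
··██░██··
·········
·········

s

··░░░░░░·
··██░███·
··██░███·
··██░██··
··██@██··
··██░██··
··█░░░█··
·········
·········

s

··██░███·
··██░███·
··██░██··
··██░██··
··██@██··
··█░░░█··
··█░░░█··
·········
·········

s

··██░███·
··██░██··
··██░██··
··██░██··
··█░@░█··
··█░░░█··
··█░░░█··
·········
·········

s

··██░██··
··██░██··
··██░██··
··█░░░█··
··█░@░█··
··█░░░█··
··░░░░█··
·········
·········

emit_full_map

····█████
····░░░░░
····◊░░░░
····░░░░░
·██░░░░░░
·██░░░░░░
·██░░░░░░
·██░█████
·██░█████
·██░██···
·░░░░░···
·◊░░░░···
·░░░░░···
░░░░░░···
░░░░░░···
░░░░░░···
██░███···
██░███···
██░██····
██░██····
██░██····
█░░░█····
█░@░█····
█░░░█····
░░░░█····

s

··██░██··
··██░██··
··█░░░█··
··█░░░█··
··█░@░█··
··░░░░█··
··█◊░░█··
·········
·········

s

··██░██··
··█░░░█··
··█░░░█··
··█░░░█··
··░░@░█··
··█◊░░█··
··█░░░█··
·········
█████████

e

·██░██···
·█░░░█···
·█░░░██··
·█░░░██··
·░░░@██··
·█◊░░██··
·█░░░██··
·········
█████████

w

··██░██··
··█░░░█··
··█░░░██·
··█░░░██·
··░░@░██·
··█◊░░██·
··█░░░██·
·········
█████████

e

·██░██···
·█░░░█···
·█░░░██··
·█░░░██··
·░░░@██··
·█◊░░██··
·█░░░██··
·········
█████████

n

·██░██···
·██░██···
·█░░░██··
·█░░░██··
·█░░@██··
·░░░░██··
·█◊░░██··
·█░░░██··
·········

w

··██░██··
··██░██··
··█░░░██·
··█░░░██·
··█░@░██·
··░░░░██·
··█◊░░██·
··█░░░██·
·········

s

··██░██··
··█░░░██·
··█░░░██·
··█░░░██·
··░░@░██·
··█◊░░██·
··█░░░██·
·········
█████████

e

·██░██···
·█░░░██··
·█░░░██··
·█░░░██··
·░░░@██··
·█◊░░██··
·█░░░██··
·········
█████████

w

··██░██··
··█░░░██·
··█░░░██·
··█░░░██·
··░░@░██·
··█◊░░██·
··█░░░██·
·········
█████████

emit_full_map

····█████
····░░░░░
····◊░░░░
····░░░░░
·██░░░░░░
·██░░░░░░
·██░░░░░░
·██░█████
·██░█████
·██░██···
·░░░░░···
·◊░░░░···
·░░░░░···
░░░░░░···
░░░░░░···
░░░░░░···
██░███···
██░███···
██░██····
██░██····
██░██····
█░░░██···
█░░░██···
█░░░██···
░░@░██···
█◊░░██···
█░░░██···

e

·██░██···
·█░░░██··
·█░░░██··
·█░░░██··
·░░░@██··
·█◊░░██··
·█░░░██··
·········
█████████


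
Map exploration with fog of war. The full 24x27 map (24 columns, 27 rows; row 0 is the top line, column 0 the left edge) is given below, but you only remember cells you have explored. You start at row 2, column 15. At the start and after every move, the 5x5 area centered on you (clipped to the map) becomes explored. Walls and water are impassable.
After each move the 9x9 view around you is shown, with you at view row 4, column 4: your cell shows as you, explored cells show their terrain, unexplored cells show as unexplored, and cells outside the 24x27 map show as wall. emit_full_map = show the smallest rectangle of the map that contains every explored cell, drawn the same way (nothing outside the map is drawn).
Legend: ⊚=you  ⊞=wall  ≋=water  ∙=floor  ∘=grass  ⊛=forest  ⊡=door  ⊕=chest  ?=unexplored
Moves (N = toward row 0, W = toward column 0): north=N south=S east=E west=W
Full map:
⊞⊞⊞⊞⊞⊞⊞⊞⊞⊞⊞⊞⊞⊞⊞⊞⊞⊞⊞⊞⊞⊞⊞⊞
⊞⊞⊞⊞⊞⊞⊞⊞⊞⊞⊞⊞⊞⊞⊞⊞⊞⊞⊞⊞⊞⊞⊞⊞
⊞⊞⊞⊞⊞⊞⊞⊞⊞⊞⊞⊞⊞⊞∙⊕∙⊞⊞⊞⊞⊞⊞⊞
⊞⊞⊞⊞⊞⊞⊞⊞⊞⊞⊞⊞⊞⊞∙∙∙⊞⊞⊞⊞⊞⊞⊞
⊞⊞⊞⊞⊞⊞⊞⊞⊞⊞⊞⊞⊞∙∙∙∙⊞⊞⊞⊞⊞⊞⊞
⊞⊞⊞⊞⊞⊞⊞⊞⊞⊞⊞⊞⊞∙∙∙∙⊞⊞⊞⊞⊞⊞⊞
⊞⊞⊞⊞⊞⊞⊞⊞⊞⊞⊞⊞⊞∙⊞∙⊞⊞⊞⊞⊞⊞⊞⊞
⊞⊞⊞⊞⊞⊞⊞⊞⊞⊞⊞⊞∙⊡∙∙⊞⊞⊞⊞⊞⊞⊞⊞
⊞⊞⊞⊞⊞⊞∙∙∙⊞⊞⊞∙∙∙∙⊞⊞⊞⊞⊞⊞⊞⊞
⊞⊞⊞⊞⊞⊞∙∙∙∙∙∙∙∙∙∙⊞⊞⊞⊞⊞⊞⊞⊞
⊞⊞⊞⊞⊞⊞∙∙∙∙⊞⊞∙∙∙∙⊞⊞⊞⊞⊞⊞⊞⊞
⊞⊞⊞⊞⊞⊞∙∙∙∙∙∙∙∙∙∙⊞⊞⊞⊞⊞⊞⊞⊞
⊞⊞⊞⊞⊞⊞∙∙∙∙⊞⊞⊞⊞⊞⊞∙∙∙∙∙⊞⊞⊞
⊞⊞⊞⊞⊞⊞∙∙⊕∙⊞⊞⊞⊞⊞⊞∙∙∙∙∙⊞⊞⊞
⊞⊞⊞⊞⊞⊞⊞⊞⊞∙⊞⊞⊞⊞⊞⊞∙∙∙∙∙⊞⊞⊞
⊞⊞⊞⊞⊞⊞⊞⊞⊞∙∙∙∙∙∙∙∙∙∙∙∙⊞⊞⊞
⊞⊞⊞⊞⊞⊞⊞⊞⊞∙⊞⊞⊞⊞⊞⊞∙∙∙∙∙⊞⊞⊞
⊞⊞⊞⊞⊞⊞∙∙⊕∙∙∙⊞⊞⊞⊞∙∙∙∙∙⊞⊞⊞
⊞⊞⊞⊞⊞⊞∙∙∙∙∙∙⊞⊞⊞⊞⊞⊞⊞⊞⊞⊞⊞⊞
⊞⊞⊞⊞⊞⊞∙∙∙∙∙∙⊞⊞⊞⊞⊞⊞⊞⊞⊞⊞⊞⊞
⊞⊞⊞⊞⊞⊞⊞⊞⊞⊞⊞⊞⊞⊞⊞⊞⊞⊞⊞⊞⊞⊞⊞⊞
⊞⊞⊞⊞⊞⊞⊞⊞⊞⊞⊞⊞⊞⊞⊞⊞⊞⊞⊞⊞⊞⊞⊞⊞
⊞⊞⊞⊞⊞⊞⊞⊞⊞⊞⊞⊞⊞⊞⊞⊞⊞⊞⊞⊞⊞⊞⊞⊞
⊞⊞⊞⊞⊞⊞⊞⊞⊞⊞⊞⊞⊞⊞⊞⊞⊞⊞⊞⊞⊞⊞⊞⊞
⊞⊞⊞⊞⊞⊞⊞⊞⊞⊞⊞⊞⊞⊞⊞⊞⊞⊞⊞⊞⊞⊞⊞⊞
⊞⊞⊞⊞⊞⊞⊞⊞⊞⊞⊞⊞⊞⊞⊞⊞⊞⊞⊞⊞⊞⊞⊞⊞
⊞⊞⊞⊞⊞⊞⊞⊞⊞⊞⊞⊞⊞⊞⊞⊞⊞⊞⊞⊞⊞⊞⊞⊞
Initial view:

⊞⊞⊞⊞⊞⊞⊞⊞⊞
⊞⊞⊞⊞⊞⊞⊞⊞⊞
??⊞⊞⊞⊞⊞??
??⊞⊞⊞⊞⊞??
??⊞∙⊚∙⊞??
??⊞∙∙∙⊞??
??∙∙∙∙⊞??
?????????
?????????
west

⊞⊞⊞⊞⊞⊞⊞⊞⊞
⊞⊞⊞⊞⊞⊞⊞⊞⊞
??⊞⊞⊞⊞⊞⊞?
??⊞⊞⊞⊞⊞⊞?
??⊞⊞⊚⊕∙⊞?
??⊞⊞∙∙∙⊞?
??⊞∙∙∙∙⊞?
?????????
?????????

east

⊞⊞⊞⊞⊞⊞⊞⊞⊞
⊞⊞⊞⊞⊞⊞⊞⊞⊞
?⊞⊞⊞⊞⊞⊞??
?⊞⊞⊞⊞⊞⊞??
?⊞⊞∙⊚∙⊞??
?⊞⊞∙∙∙⊞??
?⊞∙∙∙∙⊞??
?????????
?????????

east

⊞⊞⊞⊞⊞⊞⊞⊞⊞
⊞⊞⊞⊞⊞⊞⊞⊞⊞
⊞⊞⊞⊞⊞⊞⊞??
⊞⊞⊞⊞⊞⊞⊞??
⊞⊞∙⊕⊚⊞⊞??
⊞⊞∙∙∙⊞⊞??
⊞∙∙∙∙⊞⊞??
?????????
?????????

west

⊞⊞⊞⊞⊞⊞⊞⊞⊞
⊞⊞⊞⊞⊞⊞⊞⊞⊞
?⊞⊞⊞⊞⊞⊞⊞?
?⊞⊞⊞⊞⊞⊞⊞?
?⊞⊞∙⊚∙⊞⊞?
?⊞⊞∙∙∙⊞⊞?
?⊞∙∙∙∙⊞⊞?
?????????
?????????

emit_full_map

⊞⊞⊞⊞⊞⊞⊞
⊞⊞⊞⊞⊞⊞⊞
⊞⊞∙⊚∙⊞⊞
⊞⊞∙∙∙⊞⊞
⊞∙∙∙∙⊞⊞

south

⊞⊞⊞⊞⊞⊞⊞⊞⊞
?⊞⊞⊞⊞⊞⊞⊞?
?⊞⊞⊞⊞⊞⊞⊞?
?⊞⊞∙⊕∙⊞⊞?
?⊞⊞∙⊚∙⊞⊞?
?⊞∙∙∙∙⊞⊞?
??∙∙∙∙⊞??
?????????
?????????

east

⊞⊞⊞⊞⊞⊞⊞⊞⊞
⊞⊞⊞⊞⊞⊞⊞??
⊞⊞⊞⊞⊞⊞⊞??
⊞⊞∙⊕∙⊞⊞??
⊞⊞∙∙⊚⊞⊞??
⊞∙∙∙∙⊞⊞??
?∙∙∙∙⊞⊞??
?????????
?????????

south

⊞⊞⊞⊞⊞⊞⊞??
⊞⊞⊞⊞⊞⊞⊞??
⊞⊞∙⊕∙⊞⊞??
⊞⊞∙∙∙⊞⊞??
⊞∙∙∙⊚⊞⊞??
?∙∙∙∙⊞⊞??
??⊞∙⊞⊞⊞??
?????????
?????????

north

⊞⊞⊞⊞⊞⊞⊞⊞⊞
⊞⊞⊞⊞⊞⊞⊞??
⊞⊞⊞⊞⊞⊞⊞??
⊞⊞∙⊕∙⊞⊞??
⊞⊞∙∙⊚⊞⊞??
⊞∙∙∙∙⊞⊞??
?∙∙∙∙⊞⊞??
??⊞∙⊞⊞⊞??
?????????

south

⊞⊞⊞⊞⊞⊞⊞??
⊞⊞⊞⊞⊞⊞⊞??
⊞⊞∙⊕∙⊞⊞??
⊞⊞∙∙∙⊞⊞??
⊞∙∙∙⊚⊞⊞??
?∙∙∙∙⊞⊞??
??⊞∙⊞⊞⊞??
?????????
?????????

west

?⊞⊞⊞⊞⊞⊞⊞?
?⊞⊞⊞⊞⊞⊞⊞?
?⊞⊞∙⊕∙⊞⊞?
?⊞⊞∙∙∙⊞⊞?
?⊞∙∙⊚∙⊞⊞?
??∙∙∙∙⊞⊞?
??∙⊞∙⊞⊞⊞?
?????????
?????????

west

??⊞⊞⊞⊞⊞⊞⊞
??⊞⊞⊞⊞⊞⊞⊞
??⊞⊞∙⊕∙⊞⊞
??⊞⊞∙∙∙⊞⊞
??⊞∙⊚∙∙⊞⊞
??⊞∙∙∙∙⊞⊞
??⊞∙⊞∙⊞⊞⊞
?????????
?????????

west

???⊞⊞⊞⊞⊞⊞
???⊞⊞⊞⊞⊞⊞
??⊞⊞⊞∙⊕∙⊞
??⊞⊞⊞∙∙∙⊞
??⊞⊞⊚∙∙∙⊞
??⊞⊞∙∙∙∙⊞
??⊞⊞∙⊞∙⊞⊞
?????????
?????????

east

??⊞⊞⊞⊞⊞⊞⊞
??⊞⊞⊞⊞⊞⊞⊞
?⊞⊞⊞∙⊕∙⊞⊞
?⊞⊞⊞∙∙∙⊞⊞
?⊞⊞∙⊚∙∙⊞⊞
?⊞⊞∙∙∙∙⊞⊞
?⊞⊞∙⊞∙⊞⊞⊞
?????????
?????????

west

???⊞⊞⊞⊞⊞⊞
???⊞⊞⊞⊞⊞⊞
??⊞⊞⊞∙⊕∙⊞
??⊞⊞⊞∙∙∙⊞
??⊞⊞⊚∙∙∙⊞
??⊞⊞∙∙∙∙⊞
??⊞⊞∙⊞∙⊞⊞
?????????
?????????

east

??⊞⊞⊞⊞⊞⊞⊞
??⊞⊞⊞⊞⊞⊞⊞
?⊞⊞⊞∙⊕∙⊞⊞
?⊞⊞⊞∙∙∙⊞⊞
?⊞⊞∙⊚∙∙⊞⊞
?⊞⊞∙∙∙∙⊞⊞
?⊞⊞∙⊞∙⊞⊞⊞
?????????
?????????
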